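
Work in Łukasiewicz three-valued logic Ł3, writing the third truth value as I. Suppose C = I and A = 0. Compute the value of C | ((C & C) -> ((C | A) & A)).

I

C & C = I & I = I
C | A = I | 0 = I
(C | A) & A = I & 0 = 0
(C & C) -> ((C | A) & A) = I -> 0 = I  [min(1, 1−½+0)]
C | ((C & C) -> ((C | A) & A)) = I | I = I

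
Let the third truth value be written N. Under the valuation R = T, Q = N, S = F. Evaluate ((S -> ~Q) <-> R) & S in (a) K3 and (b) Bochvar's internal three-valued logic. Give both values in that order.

In K3: ~Q = ~N = N
S -> ~Q = F -> N = T
(S -> ~Q) <-> R = T <-> T = T
((S -> ~Q) <-> R) & S = T & F = F
In Bochvar's internal three-valued logic: ~Q = ~N = N
S -> ~Q = F -> N = N  [any arg is the third value ⇒ result is the third value]
(S -> ~Q) <-> R = N <-> T = N
((S -> ~Q) <-> R) & S = N & F = N
They differ because K3 and Bochvar's internal three-valued logic treat N differently under the binary connectives.

F; N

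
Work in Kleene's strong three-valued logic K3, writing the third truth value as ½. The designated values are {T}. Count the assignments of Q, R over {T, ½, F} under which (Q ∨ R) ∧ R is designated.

Designated under: (Q=T, R=T); (Q=½, R=T); (Q=F, R=T).

3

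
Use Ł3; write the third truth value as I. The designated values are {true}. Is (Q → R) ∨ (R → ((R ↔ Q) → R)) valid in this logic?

Every assignment of Q, R over {true, I, false} gives a value in {true}.
In particular, with Q=I, R=I: (Q → R) ∨ (R → ((R ↔ Q) → R)) = true.

Yes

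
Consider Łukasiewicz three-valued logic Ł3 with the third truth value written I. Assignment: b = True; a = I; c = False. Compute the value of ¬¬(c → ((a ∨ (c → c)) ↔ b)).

True

c → c = False → False = True
a ∨ (c → c) = I ∨ True = True
(a ∨ (c → c)) ↔ b = True ↔ True = True
c → ((a ∨ (c → c)) ↔ b) = False → True = True
¬(c → ((a ∨ (c → c)) ↔ b)) = ¬True = False
¬¬(c → ((a ∨ (c → c)) ↔ b)) = ¬False = True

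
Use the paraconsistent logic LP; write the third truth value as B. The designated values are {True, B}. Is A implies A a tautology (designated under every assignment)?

Every assignment of A over {True, B, False} gives a value in {True, B}.
In particular, with A=B: A implies A = B.

Yes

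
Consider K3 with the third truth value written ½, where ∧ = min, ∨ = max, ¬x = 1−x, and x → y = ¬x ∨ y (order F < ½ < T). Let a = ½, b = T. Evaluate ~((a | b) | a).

F

a | b = ½ | T = T
(a | b) | a = T | ½ = T
~((a | b) | a) = ~T = F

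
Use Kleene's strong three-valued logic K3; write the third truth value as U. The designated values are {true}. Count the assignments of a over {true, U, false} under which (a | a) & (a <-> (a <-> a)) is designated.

1

a=true: true ✓
a=U: U ·
a=false: false ·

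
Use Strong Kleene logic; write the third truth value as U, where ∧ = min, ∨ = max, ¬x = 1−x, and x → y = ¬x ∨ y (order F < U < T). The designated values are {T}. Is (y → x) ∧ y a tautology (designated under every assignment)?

No

Countermodel: y=T, x=U gives U, which is not designated.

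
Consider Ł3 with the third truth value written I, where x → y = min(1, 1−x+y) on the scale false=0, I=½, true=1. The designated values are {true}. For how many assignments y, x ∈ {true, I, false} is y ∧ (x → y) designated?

Designated under: (y=true, x=true); (y=true, x=I); (y=true, x=false).

3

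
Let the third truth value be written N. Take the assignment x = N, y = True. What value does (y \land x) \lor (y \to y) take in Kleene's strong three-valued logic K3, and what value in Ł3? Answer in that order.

True; True

In Kleene's strong three-valued logic K3: y \land x = True \land N = N
y \to y = True \to True = True
(y \land x) \lor (y \to y) = N \lor True = True
In Ł3: y \land x = True \land N = N
y \to y = True \to True = True
(y \land x) \lor (y \to y) = N \lor True = True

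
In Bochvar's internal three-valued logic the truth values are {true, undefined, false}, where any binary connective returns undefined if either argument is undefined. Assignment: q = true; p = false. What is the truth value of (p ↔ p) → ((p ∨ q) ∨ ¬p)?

p ↔ p = false ↔ false = true
p ∨ q = false ∨ true = true
¬p = ¬false = true
(p ∨ q) ∨ ¬p = true ∨ true = true
(p ↔ p) → ((p ∨ q) ∨ ¬p) = true → true = true

true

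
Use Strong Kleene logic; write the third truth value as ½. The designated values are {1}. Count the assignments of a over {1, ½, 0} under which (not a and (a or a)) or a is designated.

a=1: 1 ✓
a=½: ½ ·
a=0: 0 ·

1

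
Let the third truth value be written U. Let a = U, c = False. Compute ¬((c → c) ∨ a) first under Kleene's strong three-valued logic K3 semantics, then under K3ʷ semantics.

In Kleene's strong three-valued logic K3: c → c = False → False = True
(c → c) ∨ a = True ∨ U = True
¬((c → c) ∨ a) = ¬True = False
In K3ʷ: c → c = False → False = True
(c → c) ∨ a = True ∨ U = U
¬((c → c) ∨ a) = ¬U = U
They differ because Kleene's strong three-valued logic K3 and K3ʷ treat U differently under the binary connectives.

False; U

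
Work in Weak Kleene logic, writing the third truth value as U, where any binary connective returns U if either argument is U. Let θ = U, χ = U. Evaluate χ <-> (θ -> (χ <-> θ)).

χ <-> θ = U <-> U = U
θ -> (χ <-> θ) = U -> U = U  [any arg is the third value ⇒ result is the third value]
χ <-> (θ -> (χ <-> θ)) = U <-> U = U

U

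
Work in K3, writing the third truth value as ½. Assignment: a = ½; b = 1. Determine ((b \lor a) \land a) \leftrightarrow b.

½

b \lor a = 1 \lor ½ = 1
(b \lor a) \land a = 1 \land ½ = ½
((b \lor a) \land a) \leftrightarrow b = ½ \leftrightarrow 1 = ½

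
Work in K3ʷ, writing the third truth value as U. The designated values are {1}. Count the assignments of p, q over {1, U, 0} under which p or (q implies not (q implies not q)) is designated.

4

Designated under: (p=1, q=1); (p=1, q=0); (p=0, q=1); (p=0, q=0).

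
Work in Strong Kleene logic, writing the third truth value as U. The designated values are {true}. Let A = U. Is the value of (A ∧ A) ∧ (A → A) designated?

No

A ∧ A = U ∧ U = U
A → A = U → U = U
(A ∧ A) ∧ (A → A) = U ∧ U = U
U ∉ {true}.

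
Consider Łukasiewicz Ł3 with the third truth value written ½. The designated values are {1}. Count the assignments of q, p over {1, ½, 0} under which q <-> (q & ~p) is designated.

6

Of the 9 assignments, 6 give a value in {1}.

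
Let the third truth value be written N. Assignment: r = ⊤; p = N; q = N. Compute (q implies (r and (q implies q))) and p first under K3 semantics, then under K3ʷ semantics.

In K3: q implies q = N implies N = N  [not N or N]
r and (q implies q) = ⊤ and N = N
q implies (r and (q implies q)) = N implies N = N
(q implies (r and (q implies q))) and p = N and N = N
In K3ʷ: q implies q = N implies N = N  [any arg is the third value ⇒ result is the third value]
r and (q implies q) = ⊤ and N = N
q implies (r and (q implies q)) = N implies N = N
(q implies (r and (q implies q))) and p = N and N = N

N; N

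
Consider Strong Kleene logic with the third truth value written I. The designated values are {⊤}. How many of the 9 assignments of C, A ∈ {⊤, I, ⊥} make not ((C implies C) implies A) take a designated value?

Designated under: (C=⊤, A=⊥); (C=⊥, A=⊥).

2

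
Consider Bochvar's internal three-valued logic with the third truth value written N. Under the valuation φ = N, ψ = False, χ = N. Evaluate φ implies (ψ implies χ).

ψ implies χ = False implies N = N  [any arg is the third value ⇒ result is the third value]
φ implies (ψ implies χ) = N implies N = N

N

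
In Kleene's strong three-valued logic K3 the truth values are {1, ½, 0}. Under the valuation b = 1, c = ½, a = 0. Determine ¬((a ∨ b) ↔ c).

½

a ∨ b = 0 ∨ 1 = 1
(a ∨ b) ↔ c = 1 ↔ ½ = ½
¬((a ∨ b) ↔ c) = ¬½ = ½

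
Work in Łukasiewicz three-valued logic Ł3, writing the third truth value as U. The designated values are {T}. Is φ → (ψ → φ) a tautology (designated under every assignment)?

Yes

Every assignment of φ, ψ over {T, U, F} gives a value in {T}.
In particular, with φ=U, ψ=U: φ → (ψ → φ) = T.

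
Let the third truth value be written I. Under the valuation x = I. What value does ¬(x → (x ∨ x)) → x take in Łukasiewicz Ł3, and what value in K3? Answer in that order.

1; I

In Łukasiewicz Ł3: x ∨ x = I ∨ I = I
x → (x ∨ x) = I → I = 1  [min(1, 1−½+½)]
¬(x → (x ∨ x)) = ¬1 = 0
¬(x → (x ∨ x)) → x = 0 → I = 1
In K3: x ∨ x = I ∨ I = I
x → (x ∨ x) = I → I = I  [¬I ∨ I]
¬(x → (x ∨ x)) = ¬I = I
¬(x → (x ∨ x)) → x = I → I = I
They differ because Łukasiewicz Ł3 and K3 treat I differently under implication.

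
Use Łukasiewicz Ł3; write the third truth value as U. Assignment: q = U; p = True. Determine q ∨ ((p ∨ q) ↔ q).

p ∨ q = True ∨ U = True
(p ∨ q) ↔ q = True ↔ U = U  [1 − |1−½|]
q ∨ ((p ∨ q) ↔ q) = U ∨ U = U

U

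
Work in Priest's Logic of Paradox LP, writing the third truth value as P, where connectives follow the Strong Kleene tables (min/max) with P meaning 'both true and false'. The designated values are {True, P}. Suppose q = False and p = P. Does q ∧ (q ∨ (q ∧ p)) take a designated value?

No

q ∧ p = False ∧ P = False
q ∨ (q ∧ p) = False ∨ False = False
q ∧ (q ∨ (q ∧ p)) = False ∧ False = False
False ∉ {True, P}.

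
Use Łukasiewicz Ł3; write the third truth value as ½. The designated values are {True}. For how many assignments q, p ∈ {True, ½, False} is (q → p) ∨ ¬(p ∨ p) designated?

8

Of the 9 assignments, 8 give a value in {True}.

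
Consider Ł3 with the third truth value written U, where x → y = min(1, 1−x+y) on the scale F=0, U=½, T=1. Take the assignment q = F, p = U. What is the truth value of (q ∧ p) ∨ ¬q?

T

q ∧ p = F ∧ U = F
¬q = ¬F = T
(q ∧ p) ∨ ¬q = F ∨ T = T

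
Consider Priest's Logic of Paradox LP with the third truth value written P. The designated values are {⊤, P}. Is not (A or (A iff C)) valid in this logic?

No

Countermodel: A=⊤, C=⊤ gives ⊥, which is not designated.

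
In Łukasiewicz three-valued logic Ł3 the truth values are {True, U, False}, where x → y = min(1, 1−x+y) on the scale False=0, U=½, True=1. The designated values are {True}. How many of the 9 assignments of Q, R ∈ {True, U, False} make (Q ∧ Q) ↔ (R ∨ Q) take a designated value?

6

Of the 9 assignments, 6 give a value in {True}.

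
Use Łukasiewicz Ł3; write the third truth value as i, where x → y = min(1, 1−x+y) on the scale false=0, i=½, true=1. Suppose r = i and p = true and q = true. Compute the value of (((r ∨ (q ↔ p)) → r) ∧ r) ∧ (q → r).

i

q ↔ p = true ↔ true = true
r ∨ (q ↔ p) = i ∨ true = true
(r ∨ (q ↔ p)) → r = true → i = i  [min(1, 1−1+½)]
((r ∨ (q ↔ p)) → r) ∧ r = i ∧ i = i
q → r = true → i = i
(((r ∨ (q ↔ p)) → r) ∧ r) ∧ (q → r) = i ∧ i = i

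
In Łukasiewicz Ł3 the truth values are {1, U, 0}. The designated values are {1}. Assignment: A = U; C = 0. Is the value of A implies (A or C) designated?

A or C = U or 0 = U
A implies (A or C) = U implies U = 1
1 ∈ {1}.

Yes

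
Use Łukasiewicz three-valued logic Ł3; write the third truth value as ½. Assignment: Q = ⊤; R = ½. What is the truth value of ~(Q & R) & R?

Q & R = ⊤ & ½ = ½
~(Q & R) = ~½ = ½
~(Q & R) & R = ½ & ½ = ½

½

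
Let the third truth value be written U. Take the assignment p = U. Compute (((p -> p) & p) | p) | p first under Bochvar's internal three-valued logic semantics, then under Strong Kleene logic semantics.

In Bochvar's internal three-valued logic: p -> p = U -> U = U  [any arg is the third value ⇒ result is the third value]
(p -> p) & p = U & U = U
((p -> p) & p) | p = U | U = U
(((p -> p) & p) | p) | p = U | U = U
In Strong Kleene logic: p -> p = U -> U = U
(p -> p) & p = U & U = U
((p -> p) & p) | p = U | U = U
(((p -> p) & p) | p) | p = U | U = U

U; U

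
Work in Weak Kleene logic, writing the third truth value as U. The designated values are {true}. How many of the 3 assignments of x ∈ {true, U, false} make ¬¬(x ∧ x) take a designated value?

1

x=true: true ✓
x=U: U ·
x=false: false ·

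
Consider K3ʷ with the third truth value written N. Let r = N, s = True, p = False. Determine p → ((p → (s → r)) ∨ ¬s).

N

s → r = True → N = N
p → (s → r) = False → N = N
¬s = ¬True = False
(p → (s → r)) ∨ ¬s = N ∨ False = N
p → ((p → (s → r)) ∨ ¬s) = False → N = N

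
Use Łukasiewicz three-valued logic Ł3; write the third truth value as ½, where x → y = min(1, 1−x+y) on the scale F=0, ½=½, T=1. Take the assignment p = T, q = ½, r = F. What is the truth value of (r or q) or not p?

½

r or q = F or ½ = ½
not p = not T = F
(r or q) or not p = ½ or F = ½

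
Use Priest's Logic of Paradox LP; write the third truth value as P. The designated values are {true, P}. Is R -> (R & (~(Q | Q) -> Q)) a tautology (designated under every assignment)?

Countermodel: R=true, Q=false gives false, which is not designated.

No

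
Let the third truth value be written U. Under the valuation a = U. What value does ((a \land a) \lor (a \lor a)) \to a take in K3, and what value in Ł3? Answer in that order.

U; true

In K3: a \land a = U \land U = U
a \lor a = U \lor U = U
(a \land a) \lor (a \lor a) = U \lor U = U
((a \land a) \lor (a \lor a)) \to a = U \to U = U  [\lnot U \lor U]
In Ł3: a \land a = U \land U = U
a \lor a = U \lor U = U
(a \land a) \lor (a \lor a) = U \lor U = U
((a \land a) \lor (a \lor a)) \to a = U \to U = true  [min(1, 1−½+½)]
They differ because K3 and Ł3 treat U differently under implication.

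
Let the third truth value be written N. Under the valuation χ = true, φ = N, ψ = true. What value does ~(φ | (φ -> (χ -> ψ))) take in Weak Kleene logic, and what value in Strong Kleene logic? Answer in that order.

In Weak Kleene logic: χ -> ψ = true -> true = true
φ -> (χ -> ψ) = N -> true = N  [any arg is the third value ⇒ result is the third value]
φ | (φ -> (χ -> ψ)) = N | N = N
~(φ | (φ -> (χ -> ψ))) = ~N = N
In Strong Kleene logic: χ -> ψ = true -> true = true
φ -> (χ -> ψ) = N -> true = true  [~N | true]
φ | (φ -> (χ -> ψ)) = N | true = true
~(φ | (φ -> (χ -> ψ))) = ~true = false
They differ because Weak Kleene logic and Strong Kleene logic treat N differently under the binary connectives.

N; false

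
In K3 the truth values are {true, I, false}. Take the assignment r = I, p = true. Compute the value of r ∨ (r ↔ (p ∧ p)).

p ∧ p = true ∧ true = true
r ↔ (p ∧ p) = I ↔ true = I
r ∨ (r ↔ (p ∧ p)) = I ∨ I = I

I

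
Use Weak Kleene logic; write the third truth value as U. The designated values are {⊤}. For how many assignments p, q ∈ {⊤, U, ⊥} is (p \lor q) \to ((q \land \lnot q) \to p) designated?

Designated under: (p=⊤, q=⊤); (p=⊤, q=⊥); (p=⊥, q=⊤); (p=⊥, q=⊥).

4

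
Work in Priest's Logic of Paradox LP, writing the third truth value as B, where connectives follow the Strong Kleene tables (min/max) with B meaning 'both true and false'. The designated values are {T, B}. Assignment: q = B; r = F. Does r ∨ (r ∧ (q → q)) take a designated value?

q → q = B → B = B  [¬B ∨ B]
r ∧ (q → q) = F ∧ B = F
r ∨ (r ∧ (q → q)) = F ∨ F = F
F ∉ {T, B}.

No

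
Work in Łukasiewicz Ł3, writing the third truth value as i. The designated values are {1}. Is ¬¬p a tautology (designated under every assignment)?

Countermodel: p=i gives i, which is not designated.

No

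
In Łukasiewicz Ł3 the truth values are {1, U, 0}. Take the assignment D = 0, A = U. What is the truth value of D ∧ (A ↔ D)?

A ↔ D = U ↔ 0 = U  [1 − |½−0|]
D ∧ (A ↔ D) = 0 ∧ U = 0

0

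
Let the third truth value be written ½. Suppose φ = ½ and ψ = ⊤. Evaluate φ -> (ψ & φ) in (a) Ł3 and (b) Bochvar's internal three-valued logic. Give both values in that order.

⊤; ½

In Ł3: ψ & φ = ⊤ & ½ = ½
φ -> (ψ & φ) = ½ -> ½ = ⊤
In Bochvar's internal three-valued logic: ψ & φ = ⊤ & ½ = ½
φ -> (ψ & φ) = ½ -> ½ = ½  [any arg is the third value ⇒ result is the third value]
They differ because Ł3 and Bochvar's internal three-valued logic treat ½ differently under the binary connectives.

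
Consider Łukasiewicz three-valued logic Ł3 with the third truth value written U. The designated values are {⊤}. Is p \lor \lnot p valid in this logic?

Countermodel: p=U gives U, which is not designated.

No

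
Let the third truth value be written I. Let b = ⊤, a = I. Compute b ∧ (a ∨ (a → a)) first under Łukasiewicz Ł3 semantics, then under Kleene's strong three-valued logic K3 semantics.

⊤; I

In Łukasiewicz Ł3: a → a = I → I = ⊤  [min(1, 1−½+½)]
a ∨ (a → a) = I ∨ ⊤ = ⊤
b ∧ (a ∨ (a → a)) = ⊤ ∧ ⊤ = ⊤
In Kleene's strong three-valued logic K3: a → a = I → I = I  [¬I ∨ I]
a ∨ (a → a) = I ∨ I = I
b ∧ (a ∨ (a → a)) = ⊤ ∧ I = I
They differ because Łukasiewicz Ł3 and Kleene's strong three-valued logic K3 treat I differently under implication.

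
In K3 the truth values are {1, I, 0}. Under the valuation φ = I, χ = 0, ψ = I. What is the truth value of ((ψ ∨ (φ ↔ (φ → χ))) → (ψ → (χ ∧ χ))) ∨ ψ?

φ → χ = I → 0 = I
φ ↔ (φ → χ) = I ↔ I = I
ψ ∨ (φ ↔ (φ → χ)) = I ∨ I = I
χ ∧ χ = 0 ∧ 0 = 0
ψ → (χ ∧ χ) = I → 0 = I
(ψ ∨ (φ ↔ (φ → χ))) → (ψ → (χ ∧ χ)) = I → I = I
((ψ ∨ (φ ↔ (φ → χ))) → (ψ → (χ ∧ χ))) ∨ ψ = I ∨ I = I

I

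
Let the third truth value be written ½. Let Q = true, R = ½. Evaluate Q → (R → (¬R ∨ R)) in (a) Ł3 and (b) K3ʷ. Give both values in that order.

true; ½

In Ł3: ¬R = ¬½ = ½
¬R ∨ R = ½ ∨ ½ = ½
R → (¬R ∨ R) = ½ → ½ = true  [min(1, 1−½+½)]
Q → (R → (¬R ∨ R)) = true → true = true
In K3ʷ: ¬R = ¬½ = ½
¬R ∨ R = ½ ∨ ½ = ½
R → (¬R ∨ R) = ½ → ½ = ½
Q → (R → (¬R ∨ R)) = true → ½ = ½
They differ because Ł3 and K3ʷ treat ½ differently under the binary connectives.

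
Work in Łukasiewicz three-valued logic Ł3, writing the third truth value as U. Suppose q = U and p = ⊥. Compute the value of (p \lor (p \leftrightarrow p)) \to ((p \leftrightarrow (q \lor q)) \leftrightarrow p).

p \leftrightarrow p = ⊥ \leftrightarrow ⊥ = ⊤
p \lor (p \leftrightarrow p) = ⊥ \lor ⊤ = ⊤
q \lor q = U \lor U = U
p \leftrightarrow (q \lor q) = ⊥ \leftrightarrow U = U  [1 − |0−½|]
(p \leftrightarrow (q \lor q)) \leftrightarrow p = U \leftrightarrow ⊥ = U
(p \lor (p \leftrightarrow p)) \to ((p \leftrightarrow (q \lor q)) \leftrightarrow p) = ⊤ \to U = U

U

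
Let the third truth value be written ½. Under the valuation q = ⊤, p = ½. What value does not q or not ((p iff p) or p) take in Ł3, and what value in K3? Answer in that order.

In Ł3: not q = not ⊤ = ⊥
p iff p = ½ iff ½ = ⊤  [1 − |½−½|]
(p iff p) or p = ⊤ or ½ = ⊤
not ((p iff p) or p) = not ⊤ = ⊥
not q or not ((p iff p) or p) = ⊥ or ⊥ = ⊥
In K3: not q = not ⊤ = ⊥
p iff p = ½ iff ½ = ½
(p iff p) or p = ½ or ½ = ½
not ((p iff p) or p) = not ½ = ½
not q or not ((p iff p) or p) = ⊥ or ½ = ½
They differ because Ł3 and K3 treat ½ differently under implication.

⊥; ½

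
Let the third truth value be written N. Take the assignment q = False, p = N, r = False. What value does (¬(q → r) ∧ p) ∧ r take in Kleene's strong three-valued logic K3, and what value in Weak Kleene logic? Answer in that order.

In Kleene's strong three-valued logic K3: q → r = False → False = True
¬(q → r) = ¬True = False
¬(q → r) ∧ p = False ∧ N = False
(¬(q → r) ∧ p) ∧ r = False ∧ False = False
In Weak Kleene logic: q → r = False → False = True
¬(q → r) = ¬True = False
¬(q → r) ∧ p = False ∧ N = N
(¬(q → r) ∧ p) ∧ r = N ∧ False = N
They differ because Kleene's strong three-valued logic K3 and Weak Kleene logic treat N differently under the binary connectives.

False; N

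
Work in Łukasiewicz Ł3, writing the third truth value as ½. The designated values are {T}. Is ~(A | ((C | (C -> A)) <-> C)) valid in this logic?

No

Countermodel: A=T, C=T gives F, which is not designated.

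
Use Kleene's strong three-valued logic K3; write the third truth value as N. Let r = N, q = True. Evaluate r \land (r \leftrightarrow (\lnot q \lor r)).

\lnot q = \lnot True = False
\lnot q \lor r = False \lor N = N
r \leftrightarrow (\lnot q \lor r) = N \leftrightarrow N = N
r \land (r \leftrightarrow (\lnot q \lor r)) = N \land N = N

N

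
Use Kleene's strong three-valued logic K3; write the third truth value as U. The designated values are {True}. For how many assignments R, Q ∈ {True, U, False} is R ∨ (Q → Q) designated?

7

Of the 9 assignments, 7 give a value in {True}.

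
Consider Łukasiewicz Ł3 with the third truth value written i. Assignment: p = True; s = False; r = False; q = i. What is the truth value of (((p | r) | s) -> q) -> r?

i

p | r = True | False = True
(p | r) | s = True | False = True
((p | r) | s) -> q = True -> i = i  [min(1, 1−1+½)]
(((p | r) | s) -> q) -> r = i -> False = i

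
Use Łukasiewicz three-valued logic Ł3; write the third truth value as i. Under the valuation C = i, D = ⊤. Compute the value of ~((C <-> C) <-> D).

⊥

C <-> C = i <-> i = ⊤  [1 − |½−½|]
(C <-> C) <-> D = ⊤ <-> ⊤ = ⊤
~((C <-> C) <-> D) = ~⊤ = ⊥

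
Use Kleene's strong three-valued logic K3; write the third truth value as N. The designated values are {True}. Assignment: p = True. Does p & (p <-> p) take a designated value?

p <-> p = True <-> True = True
p & (p <-> p) = True & True = True
True ∈ {True}.

Yes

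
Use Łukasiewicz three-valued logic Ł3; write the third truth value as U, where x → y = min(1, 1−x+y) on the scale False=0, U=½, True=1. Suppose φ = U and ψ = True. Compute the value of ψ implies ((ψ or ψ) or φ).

True

ψ or ψ = True or True = True
(ψ or ψ) or φ = True or U = True
ψ implies ((ψ or ψ) or φ) = True implies True = True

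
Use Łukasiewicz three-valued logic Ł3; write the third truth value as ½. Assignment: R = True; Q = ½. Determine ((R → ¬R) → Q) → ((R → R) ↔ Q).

½

¬R = ¬True = False
R → ¬R = True → False = False
(R → ¬R) → Q = False → ½ = True
R → R = True → True = True
(R → R) ↔ Q = True ↔ ½ = ½
((R → ¬R) → Q) → ((R → R) ↔ Q) = True → ½ = ½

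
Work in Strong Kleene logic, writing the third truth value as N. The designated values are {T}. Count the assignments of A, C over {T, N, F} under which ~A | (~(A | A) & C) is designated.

3

Designated under: (A=F, C=T); (A=F, C=N); (A=F, C=F).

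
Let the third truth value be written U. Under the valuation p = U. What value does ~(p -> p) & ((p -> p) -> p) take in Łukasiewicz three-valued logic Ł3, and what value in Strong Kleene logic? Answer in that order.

⊥; U

In Łukasiewicz three-valued logic Ł3: p -> p = U -> U = ⊤  [min(1, 1−½+½)]
~(p -> p) = ~⊤ = ⊥
p -> p = U -> U = ⊤
(p -> p) -> p = ⊤ -> U = U
~(p -> p) & ((p -> p) -> p) = ⊥ & U = ⊥
In Strong Kleene logic: p -> p = U -> U = U  [~U | U]
~(p -> p) = ~U = U
p -> p = U -> U = U
(p -> p) -> p = U -> U = U
~(p -> p) & ((p -> p) -> p) = U & U = U
They differ because Łukasiewicz three-valued logic Ł3 and Strong Kleene logic treat U differently under implication.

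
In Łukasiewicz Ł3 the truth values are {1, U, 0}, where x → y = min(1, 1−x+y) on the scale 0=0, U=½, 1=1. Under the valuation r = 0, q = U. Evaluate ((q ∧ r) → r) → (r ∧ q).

0

q ∧ r = U ∧ 0 = 0
(q ∧ r) → r = 0 → 0 = 1
r ∧ q = 0 ∧ U = 0
((q ∧ r) → r) → (r ∧ q) = 1 → 0 = 0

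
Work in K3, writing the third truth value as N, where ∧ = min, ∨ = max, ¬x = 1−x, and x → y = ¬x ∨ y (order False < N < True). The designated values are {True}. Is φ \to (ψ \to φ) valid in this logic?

Countermodel: φ=N, ψ=True gives N, which is not designated.

No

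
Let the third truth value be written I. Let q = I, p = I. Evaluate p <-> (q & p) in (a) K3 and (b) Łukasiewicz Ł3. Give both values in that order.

I; 1

In K3: q & p = I & I = I
p <-> (q & p) = I <-> I = I
In Łukasiewicz Ł3: q & p = I & I = I
p <-> (q & p) = I <-> I = 1  [1 − |½−½|]
They differ because K3 and Łukasiewicz Ł3 treat I differently under implication.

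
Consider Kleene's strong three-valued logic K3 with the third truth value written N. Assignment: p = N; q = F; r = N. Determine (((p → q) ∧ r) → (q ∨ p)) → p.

N

p → q = N → F = N  [¬N ∨ F]
(p → q) ∧ r = N ∧ N = N
q ∨ p = F ∨ N = N
((p → q) ∧ r) → (q ∨ p) = N → N = N
(((p → q) ∧ r) → (q ∨ p)) → p = N → N = N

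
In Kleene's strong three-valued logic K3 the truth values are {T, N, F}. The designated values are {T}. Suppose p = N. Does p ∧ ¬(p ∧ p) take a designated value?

No

p ∧ p = N ∧ N = N
¬(p ∧ p) = ¬N = N
p ∧ ¬(p ∧ p) = N ∧ N = N
N ∉ {T}.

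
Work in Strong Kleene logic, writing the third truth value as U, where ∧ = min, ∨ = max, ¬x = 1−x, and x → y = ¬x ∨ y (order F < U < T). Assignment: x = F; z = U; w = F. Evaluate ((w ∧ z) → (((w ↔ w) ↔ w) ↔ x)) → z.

U

w ∧ z = F ∧ U = F
w ↔ w = F ↔ F = T
(w ↔ w) ↔ w = T ↔ F = F
((w ↔ w) ↔ w) ↔ x = F ↔ F = T
(w ∧ z) → (((w ↔ w) ↔ w) ↔ x) = F → T = T
((w ∧ z) → (((w ↔ w) ↔ w) ↔ x)) → z = T → U = U  [¬T ∨ U]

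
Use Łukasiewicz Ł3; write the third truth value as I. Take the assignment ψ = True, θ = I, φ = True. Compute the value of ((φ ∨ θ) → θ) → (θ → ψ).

φ ∨ θ = True ∨ I = True
(φ ∨ θ) → θ = True → I = I
θ → ψ = I → True = True
((φ ∨ θ) → θ) → (θ → ψ) = I → True = True

True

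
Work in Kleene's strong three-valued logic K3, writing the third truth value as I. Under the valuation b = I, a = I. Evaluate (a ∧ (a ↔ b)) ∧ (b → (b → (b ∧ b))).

a ↔ b = I ↔ I = I
a ∧ (a ↔ b) = I ∧ I = I
b ∧ b = I ∧ I = I
b → (b ∧ b) = I → I = I  [¬I ∨ I]
b → (b → (b ∧ b)) = I → I = I
(a ∧ (a ↔ b)) ∧ (b → (b → (b ∧ b))) = I ∧ I = I

I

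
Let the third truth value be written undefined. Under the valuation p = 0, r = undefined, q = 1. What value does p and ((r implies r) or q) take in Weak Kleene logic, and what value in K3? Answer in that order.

undefined; 0

In Weak Kleene logic: r implies r = undefined implies undefined = undefined
(r implies r) or q = undefined or 1 = undefined
p and ((r implies r) or q) = 0 and undefined = undefined
In K3: r implies r = undefined implies undefined = undefined  [not undefined or undefined]
(r implies r) or q = undefined or 1 = 1
p and ((r implies r) or q) = 0 and 1 = 0
They differ because Weak Kleene logic and K3 treat undefined differently under the binary connectives.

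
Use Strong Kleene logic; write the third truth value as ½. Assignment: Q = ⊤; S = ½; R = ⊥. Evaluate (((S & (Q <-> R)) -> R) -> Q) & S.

½

Q <-> R = ⊤ <-> ⊥ = ⊥
S & (Q <-> R) = ½ & ⊥ = ⊥
(S & (Q <-> R)) -> R = ⊥ -> ⊥ = ⊤
((S & (Q <-> R)) -> R) -> Q = ⊤ -> ⊤ = ⊤
(((S & (Q <-> R)) -> R) -> Q) & S = ⊤ & ½ = ½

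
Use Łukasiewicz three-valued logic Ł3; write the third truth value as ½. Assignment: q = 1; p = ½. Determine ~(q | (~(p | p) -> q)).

p | p = ½ | ½ = ½
~(p | p) = ~½ = ½
~(p | p) -> q = ½ -> 1 = 1
q | (~(p | p) -> q) = 1 | 1 = 1
~(q | (~(p | p) -> q)) = ~1 = 0

0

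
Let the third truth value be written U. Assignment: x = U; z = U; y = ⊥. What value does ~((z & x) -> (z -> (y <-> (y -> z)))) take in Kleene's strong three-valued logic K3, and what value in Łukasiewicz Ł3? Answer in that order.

U; ⊥

In Kleene's strong three-valued logic K3: z & x = U & U = U
y -> z = ⊥ -> U = ⊤  [~⊥ | U]
y <-> (y -> z) = ⊥ <-> ⊤ = ⊥
z -> (y <-> (y -> z)) = U -> ⊥ = U
(z & x) -> (z -> (y <-> (y -> z))) = U -> U = U
~((z & x) -> (z -> (y <-> (y -> z)))) = ~U = U
In Łukasiewicz Ł3: z & x = U & U = U
y -> z = ⊥ -> U = ⊤
y <-> (y -> z) = ⊥ <-> ⊤ = ⊥
z -> (y <-> (y -> z)) = U -> ⊥ = U
(z & x) -> (z -> (y <-> (y -> z))) = U -> U = ⊤
~((z & x) -> (z -> (y <-> (y -> z)))) = ~⊤ = ⊥
They differ because Kleene's strong three-valued logic K3 and Łukasiewicz Ł3 treat U differently under implication.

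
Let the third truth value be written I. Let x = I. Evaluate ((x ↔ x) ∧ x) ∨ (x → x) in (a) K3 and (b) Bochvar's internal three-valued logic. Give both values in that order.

I; I

In K3: x ↔ x = I ↔ I = I
(x ↔ x) ∧ x = I ∧ I = I
x → x = I → I = I  [¬I ∨ I]
((x ↔ x) ∧ x) ∨ (x → x) = I ∨ I = I
In Bochvar's internal three-valued logic: x ↔ x = I ↔ I = I
(x ↔ x) ∧ x = I ∧ I = I
x → x = I → I = I  [any arg is the third value ⇒ result is the third value]
((x ↔ x) ∧ x) ∨ (x → x) = I ∨ I = I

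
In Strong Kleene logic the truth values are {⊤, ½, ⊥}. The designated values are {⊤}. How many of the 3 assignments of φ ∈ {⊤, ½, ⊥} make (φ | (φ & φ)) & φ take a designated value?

φ=⊤: ⊤ ✓
φ=½: ½ ·
φ=⊥: ⊥ ·

1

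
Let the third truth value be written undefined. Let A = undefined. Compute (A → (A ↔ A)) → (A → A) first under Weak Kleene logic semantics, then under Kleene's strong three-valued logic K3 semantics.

undefined; undefined

In Weak Kleene logic: A ↔ A = undefined ↔ undefined = undefined
A → (A ↔ A) = undefined → undefined = undefined  [any arg is the third value ⇒ result is the third value]
A → A = undefined → undefined = undefined
(A → (A ↔ A)) → (A → A) = undefined → undefined = undefined
In Kleene's strong three-valued logic K3: A ↔ A = undefined ↔ undefined = undefined
A → (A ↔ A) = undefined → undefined = undefined  [¬undefined ∨ undefined]
A → A = undefined → undefined = undefined
(A → (A ↔ A)) → (A → A) = undefined → undefined = undefined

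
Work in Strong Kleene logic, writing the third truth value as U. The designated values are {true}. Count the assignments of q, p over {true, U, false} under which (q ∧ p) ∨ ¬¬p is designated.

Designated under: (q=true, p=true); (q=U, p=true); (q=false, p=true).

3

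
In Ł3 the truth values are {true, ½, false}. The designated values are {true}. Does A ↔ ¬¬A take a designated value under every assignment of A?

Yes

Every assignment of A over {true, ½, false} gives a value in {true}.
In particular, with A=½: A ↔ ¬¬A = true.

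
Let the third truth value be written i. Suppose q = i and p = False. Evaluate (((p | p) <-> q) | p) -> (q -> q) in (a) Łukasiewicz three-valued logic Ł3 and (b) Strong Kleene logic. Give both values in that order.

In Łukasiewicz three-valued logic Ł3: p | p = False | False = False
(p | p) <-> q = False <-> i = i
((p | p) <-> q) | p = i | False = i
q -> q = i -> i = True
(((p | p) <-> q) | p) -> (q -> q) = i -> True = True
In Strong Kleene logic: p | p = False | False = False
(p | p) <-> q = False <-> i = i
((p | p) <-> q) | p = i | False = i
q -> q = i -> i = i
(((p | p) <-> q) | p) -> (q -> q) = i -> i = i
They differ because Łukasiewicz three-valued logic Ł3 and Strong Kleene logic treat i differently under implication.

True; i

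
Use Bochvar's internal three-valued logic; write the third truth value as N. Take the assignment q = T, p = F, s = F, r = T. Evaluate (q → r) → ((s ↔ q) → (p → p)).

T

q → r = T → T = T
s ↔ q = F ↔ T = F
p → p = F → F = T
(s ↔ q) → (p → p) = F → T = T
(q → r) → ((s ↔ q) → (p → p)) = T → T = T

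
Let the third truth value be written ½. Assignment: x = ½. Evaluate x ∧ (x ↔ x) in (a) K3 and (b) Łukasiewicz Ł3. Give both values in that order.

½; ½

In K3: x ↔ x = ½ ↔ ½ = ½
x ∧ (x ↔ x) = ½ ∧ ½ = ½
In Łukasiewicz Ł3: x ↔ x = ½ ↔ ½ = true  [1 − |½−½|]
x ∧ (x ↔ x) = ½ ∧ true = ½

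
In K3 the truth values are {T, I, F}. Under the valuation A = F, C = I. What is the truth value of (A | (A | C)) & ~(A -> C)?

F

A | C = F | I = I
A | (A | C) = F | I = I
A -> C = F -> I = T
~(A -> C) = ~T = F
(A | (A | C)) & ~(A -> C) = I & F = F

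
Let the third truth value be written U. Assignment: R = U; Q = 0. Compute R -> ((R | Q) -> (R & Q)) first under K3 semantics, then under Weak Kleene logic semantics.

In K3: R | Q = U | 0 = U
R & Q = U & 0 = 0
(R | Q) -> (R & Q) = U -> 0 = U  [~U | 0]
R -> ((R | Q) -> (R & Q)) = U -> U = U
In Weak Kleene logic: R | Q = U | 0 = U
R & Q = U & 0 = U
(R | Q) -> (R & Q) = U -> U = U  [any arg is the third value ⇒ result is the third value]
R -> ((R | Q) -> (R & Q)) = U -> U = U

U; U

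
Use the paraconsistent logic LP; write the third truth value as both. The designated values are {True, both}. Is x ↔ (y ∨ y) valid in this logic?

No

Countermodel: x=True, y=False gives False, which is not designated.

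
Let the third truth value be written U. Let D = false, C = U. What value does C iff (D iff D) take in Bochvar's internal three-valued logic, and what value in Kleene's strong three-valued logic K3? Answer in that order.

In Bochvar's internal three-valued logic: D iff D = false iff false = true
C iff (D iff D) = U iff true = U
In Kleene's strong three-valued logic K3: D iff D = false iff false = true
C iff (D iff D) = U iff true = U

U; U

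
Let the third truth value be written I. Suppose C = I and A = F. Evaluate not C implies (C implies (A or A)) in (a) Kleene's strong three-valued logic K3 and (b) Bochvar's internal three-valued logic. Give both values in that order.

I; I

In Kleene's strong three-valued logic K3: not C = not I = I
A or A = F or F = F
C implies (A or A) = I implies F = I  [not I or F]
not C implies (C implies (A or A)) = I implies I = I
In Bochvar's internal three-valued logic: not C = not I = I
A or A = F or F = F
C implies (A or A) = I implies F = I  [any arg is the third value ⇒ result is the third value]
not C implies (C implies (A or A)) = I implies I = I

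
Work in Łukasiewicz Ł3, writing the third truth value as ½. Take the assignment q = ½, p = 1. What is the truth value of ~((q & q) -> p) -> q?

q & q = ½ & ½ = ½
(q & q) -> p = ½ -> 1 = 1  [min(1, 1−½+1)]
~((q & q) -> p) = ~1 = 0
~((q & q) -> p) -> q = 0 -> ½ = 1

1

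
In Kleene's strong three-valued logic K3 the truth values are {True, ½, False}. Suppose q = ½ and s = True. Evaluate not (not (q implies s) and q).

True

q implies s = ½ implies True = True  [not ½ or True]
not (q implies s) = not True = False
not (q implies s) and q = False and ½ = False
not (not (q implies s) and q) = not False = True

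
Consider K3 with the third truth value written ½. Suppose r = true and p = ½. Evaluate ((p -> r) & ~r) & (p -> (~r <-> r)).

false

p -> r = ½ -> true = true  [~½ | true]
~r = ~true = false
(p -> r) & ~r = true & false = false
~r = ~true = false
~r <-> r = false <-> true = false
p -> (~r <-> r) = ½ -> false = ½
((p -> r) & ~r) & (p -> (~r <-> r)) = false & ½ = false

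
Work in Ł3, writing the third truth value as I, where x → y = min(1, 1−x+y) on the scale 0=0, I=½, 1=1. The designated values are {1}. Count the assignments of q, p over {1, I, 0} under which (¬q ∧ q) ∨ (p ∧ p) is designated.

3

Designated under: (q=1, p=1); (q=I, p=1); (q=0, p=1).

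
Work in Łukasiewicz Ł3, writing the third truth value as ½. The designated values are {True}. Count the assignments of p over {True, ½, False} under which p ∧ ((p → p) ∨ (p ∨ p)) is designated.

1

p=True: True ✓
p=½: ½ ·
p=False: False ·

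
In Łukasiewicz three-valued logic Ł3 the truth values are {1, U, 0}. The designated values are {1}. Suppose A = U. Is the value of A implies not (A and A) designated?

Yes

A and A = U and U = U
not (A and A) = not U = U
A implies not (A and A) = U implies U = 1  [min(1, 1−½+½)]
1 ∈ {1}.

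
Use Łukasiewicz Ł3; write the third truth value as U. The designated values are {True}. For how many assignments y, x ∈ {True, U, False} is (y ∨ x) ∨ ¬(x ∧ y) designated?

Of the 9 assignments, 8 give a value in {True}.

8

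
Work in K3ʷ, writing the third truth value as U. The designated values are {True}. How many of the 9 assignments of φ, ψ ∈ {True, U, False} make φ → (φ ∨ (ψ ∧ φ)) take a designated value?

Designated under: (φ=True, ψ=True); (φ=True, ψ=False); (φ=False, ψ=True); (φ=False, ψ=False).

4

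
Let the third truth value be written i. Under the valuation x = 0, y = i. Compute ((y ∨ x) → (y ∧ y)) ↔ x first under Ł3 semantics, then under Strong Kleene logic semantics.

In Ł3: y ∨ x = i ∨ 0 = i
y ∧ y = i ∧ i = i
(y ∨ x) → (y ∧ y) = i → i = 1
((y ∨ x) → (y ∧ y)) ↔ x = 1 ↔ 0 = 0
In Strong Kleene logic: y ∨ x = i ∨ 0 = i
y ∧ y = i ∧ i = i
(y ∨ x) → (y ∧ y) = i → i = i  [¬i ∨ i]
((y ∨ x) → (y ∧ y)) ↔ x = i ↔ 0 = i
They differ because Ł3 and Strong Kleene logic treat i differently under implication.

0; i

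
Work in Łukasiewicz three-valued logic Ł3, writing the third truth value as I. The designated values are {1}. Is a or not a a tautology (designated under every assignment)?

No

Countermodel: a=I gives I, which is not designated.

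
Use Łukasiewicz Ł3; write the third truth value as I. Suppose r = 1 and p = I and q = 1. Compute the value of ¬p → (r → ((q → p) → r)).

¬p = ¬I = I
q → p = 1 → I = I  [min(1, 1−1+½)]
(q → p) → r = I → 1 = 1
r → ((q → p) → r) = 1 → 1 = 1
¬p → (r → ((q → p) → r)) = I → 1 = 1

1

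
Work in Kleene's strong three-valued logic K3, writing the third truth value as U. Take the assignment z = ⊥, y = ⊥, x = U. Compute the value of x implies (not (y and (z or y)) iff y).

U

z or y = ⊥ or ⊥ = ⊥
y and (z or y) = ⊥ and ⊥ = ⊥
not (y and (z or y)) = not ⊥ = ⊤
not (y and (z or y)) iff y = ⊤ iff ⊥ = ⊥
x implies (not (y and (z or y)) iff y) = U implies ⊥ = U  [not U or ⊥]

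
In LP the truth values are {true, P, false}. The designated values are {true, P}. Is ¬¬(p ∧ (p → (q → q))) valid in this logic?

No

Countermodel: p=false, q=true gives false, which is not designated.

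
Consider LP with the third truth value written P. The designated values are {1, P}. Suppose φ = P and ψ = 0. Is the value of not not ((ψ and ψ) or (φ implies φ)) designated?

Yes

ψ and ψ = 0 and 0 = 0
φ implies φ = P implies P = P  [not P or P]
(ψ and ψ) or (φ implies φ) = 0 or P = P
not ((ψ and ψ) or (φ implies φ)) = not P = P
not not ((ψ and ψ) or (φ implies φ)) = not P = P
P ∈ {1, P}.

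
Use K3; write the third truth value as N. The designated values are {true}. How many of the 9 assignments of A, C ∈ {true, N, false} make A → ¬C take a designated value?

Of the 9 assignments, 5 give a value in {true}.

5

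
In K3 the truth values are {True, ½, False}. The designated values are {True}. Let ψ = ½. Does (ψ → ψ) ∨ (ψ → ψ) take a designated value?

ψ → ψ = ½ → ½ = ½  [¬½ ∨ ½]
ψ → ψ = ½ → ½ = ½
(ψ → ψ) ∨ (ψ → ψ) = ½ ∨ ½ = ½
½ ∉ {True}.

No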